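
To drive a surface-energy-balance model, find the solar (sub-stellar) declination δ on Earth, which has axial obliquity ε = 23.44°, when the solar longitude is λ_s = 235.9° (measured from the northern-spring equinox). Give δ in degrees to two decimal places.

sin δ = sin ε · sin λ_s = sin 23.44° × sin 235.9° = -0.329393.
δ = arcsin(-0.329393) = -19.23°.

δ = -19.23°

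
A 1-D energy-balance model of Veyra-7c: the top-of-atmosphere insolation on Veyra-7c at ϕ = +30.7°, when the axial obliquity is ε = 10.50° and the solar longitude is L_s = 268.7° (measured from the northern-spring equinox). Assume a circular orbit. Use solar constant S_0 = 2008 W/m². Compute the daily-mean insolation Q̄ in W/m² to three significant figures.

Q̄ ≈ 450 W/m²

Solar declination: sin δ = sin ε · sin L_s = sin 10.50° × sin 268.7° = -0.18219, so δ = -10.497°.
cos h₀ = −tan(+30.7°) tan(-10.497°) = 0.1100, h₀ = 1.4606 rad.
Bracket: h₀ sin ϕ sin δ + cos ϕ cos δ sin h₀ = 1.4606×0.51054×-0.18219 + 0.85985×0.98326×0.99393 = -0.135858 + 0.840324 = 0.704466.
Q̄ = (S_0/π) × [bracket] = (2008/π) × 0.704466 = 450.3 W/m².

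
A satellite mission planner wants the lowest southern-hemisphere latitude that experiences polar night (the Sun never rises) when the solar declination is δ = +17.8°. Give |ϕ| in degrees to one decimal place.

Polar night requires cos h₀ = −tan ϕ tan δ ≥ 1, i.e. tan ϕ tan δ ≤ −1.
The boundary is |tan ϕ| · |tan δ| = 1, so |ϕ| = 90° − |δ| = 90° − 17.8° = 72.2° in the southern hemisphere.

|ϕ| = 72.2°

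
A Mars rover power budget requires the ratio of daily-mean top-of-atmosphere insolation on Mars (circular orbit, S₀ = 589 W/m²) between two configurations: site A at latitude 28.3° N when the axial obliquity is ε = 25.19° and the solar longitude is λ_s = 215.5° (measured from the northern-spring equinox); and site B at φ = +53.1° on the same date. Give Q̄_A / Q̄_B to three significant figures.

Q̄_A / Q̄_B ≈ 2.22

— Configuration A (φ=+28.3°):
Solar declination: sin δ = sin ε · sin λ_s = sin 25.19° × sin 215.5° = -0.24716, so δ = -14.309°.
cos H₀ = −tan(+28.3°) tan(-14.309°) = 0.1373, H₀ = 1.4330 rad.
Bracket: H₀ sin φ sin δ + cos φ cos δ sin H₀ = 1.4330×0.47409×-0.24716 + 0.88048×0.96897×0.99052 = -0.167913 + 0.845071 = 0.677158.
Q̄ = (S₀/π) × [bracket] = (589/π) × 0.677158 = 126.96 W/m².
— Configuration B (φ=+53.1°):
cos H₀ = −tan(+53.1°) tan(-14.309°) = 0.3397, H₀ = 1.2242 rad.
Bracket: H₀ sin φ sin δ + cos φ cos δ sin H₀ = 1.2242×0.79968×-0.24716 + 0.60042×0.96897×0.94052 = -0.241962 + 0.547184 = 0.305222.
Q̄ = (S₀/π) × [bracket] = (589/π) × 0.305222 = 57.224 W/m².
Ratio Q̄_A / Q̄_B = 126.96 / 57.224 = 2.219.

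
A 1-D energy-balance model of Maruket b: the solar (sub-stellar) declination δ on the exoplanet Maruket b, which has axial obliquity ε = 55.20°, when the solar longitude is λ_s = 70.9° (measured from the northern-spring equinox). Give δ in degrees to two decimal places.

sin δ = sin ε · sin λ_s = sin 55.20° × sin 70.9° = 0.775944.
δ = arcsin(0.775944) = +50.89°.

δ = +50.89°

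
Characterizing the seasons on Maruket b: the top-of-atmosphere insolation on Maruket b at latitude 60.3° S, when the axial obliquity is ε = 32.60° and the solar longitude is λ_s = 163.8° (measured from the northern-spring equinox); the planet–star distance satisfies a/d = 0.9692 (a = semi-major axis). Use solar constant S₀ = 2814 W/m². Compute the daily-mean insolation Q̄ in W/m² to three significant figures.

Q̄ ≈ 254 W/m²

Solar declination: sin δ = sin ε · sin λ_s = sin 32.60° × sin 163.8° = 0.15031, so δ = +8.645°.
cos H₀ = −tan(-60.3°) tan(+8.645°) = 0.2666, H₀ = 1.3010 rad.
Bracket: H₀ sin φ sin δ + cos φ cos δ sin H₀ = 1.3010×-0.86863×0.15031 + 0.49546×0.98864×0.96382 = -0.169863 + 0.472109 = 0.302246.
Inverse-square distance factor (a/d)² = 0.9692² = 0.939349.
Q̄ = (S₀/π) × 0.939349 × [bracket] = (2814/π) × 0.939349 × 0.302246 = 254.3 W/m².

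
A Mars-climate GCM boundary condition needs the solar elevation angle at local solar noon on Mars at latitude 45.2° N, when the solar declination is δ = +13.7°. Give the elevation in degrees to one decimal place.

At local noon the hour angle is zero, so the zenith angle equals |φ − δ| = |+45.2° − (+13.700°)| = 31.500°.
Elevation = 90° − 31.500° = 58.5°.

58.5°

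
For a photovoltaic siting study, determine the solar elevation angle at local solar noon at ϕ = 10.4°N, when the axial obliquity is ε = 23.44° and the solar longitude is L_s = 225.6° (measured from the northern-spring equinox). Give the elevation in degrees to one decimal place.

Solar declination: sin δ = sin ε · sin L_s = sin 23.44° × sin 225.6° = -0.28421, so δ = -16.512°.
At local noon the hour angle is zero, so the zenith angle equals |ϕ − δ| = |+10.4° − (-16.512°)| = 26.912°.
Elevation = 90° − 26.912° = 63.1°.

63.1°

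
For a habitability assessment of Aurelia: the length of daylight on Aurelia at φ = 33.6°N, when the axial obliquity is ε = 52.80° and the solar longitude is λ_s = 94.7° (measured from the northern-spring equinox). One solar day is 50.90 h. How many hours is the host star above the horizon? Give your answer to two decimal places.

42.46 h

Solar declination: sin δ = sin ε · sin λ_s = sin 52.80° × sin 94.7° = 0.79385, so δ = +52.547°.
cos H₀ = −tan φ · tan δ = −tan(+33.6°) × tan(+52.547°) = -0.8673, so H₀ = 2.6206 rad = 150.15°.
Daylight = 2H₀/(2π) × 50.90 h = (2.6206/π) × 50.90 = 42.46 h.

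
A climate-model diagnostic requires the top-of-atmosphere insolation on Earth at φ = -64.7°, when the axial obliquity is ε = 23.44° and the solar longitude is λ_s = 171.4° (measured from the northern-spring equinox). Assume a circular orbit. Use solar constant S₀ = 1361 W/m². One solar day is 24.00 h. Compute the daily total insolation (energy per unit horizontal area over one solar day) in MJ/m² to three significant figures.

Solar declination: sin δ = sin ε · sin λ_s = sin 23.44° × sin 171.4° = 0.05948, so δ = +3.410°.
cos H₀ = −tan(-64.7°) tan(+3.410°) = 0.1261, H₀ = 1.4444 rad.
Bracket: H₀ sin φ sin δ + cos φ cos δ sin H₀ = 1.4444×-0.90408×0.05948 + 0.42736×0.99823×0.99202 = -0.077672 + 0.423199 = 0.345527.
Q̄ = (S₀/π) × [bracket] = (1361/π) × 0.345527 = 149.69 W/m².
Daily total = Q̄ × 24.00 h × 3600 s/h = 149.69 × 24.00 × 3600 / 10⁶ = 12.93 MJ/m².

12.9 MJ/m²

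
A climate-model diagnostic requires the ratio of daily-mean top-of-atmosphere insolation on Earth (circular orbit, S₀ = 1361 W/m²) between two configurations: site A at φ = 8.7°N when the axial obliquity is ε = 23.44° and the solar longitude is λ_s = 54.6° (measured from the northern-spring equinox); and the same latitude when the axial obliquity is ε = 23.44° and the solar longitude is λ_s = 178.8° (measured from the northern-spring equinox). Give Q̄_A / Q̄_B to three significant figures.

Q̄_A / Q̄_B ≈ 1.02

— Configuration A (φ=+8.7°):
Solar declination: sin δ = sin ε · sin λ_s = sin 23.44° × sin 54.6° = 0.32425, so δ = +18.920°.
cos H₀ = −tan(+8.7°) tan(+18.920°) = -0.0525, H₀ = 1.6233 rad.
Bracket: H₀ sin φ sin δ + cos φ cos δ sin H₀ = 1.6233×0.15126×0.32425 + 0.98849×0.94597×0.99862 = 0.079616 + 0.933791 = 1.013407.
Q̄ = (S₀/π) × [bracket] = (1361/π) × 1.013407 = 439.03 W/m².
— Configuration B (φ=+8.7°):
Solar declination: sin δ = sin ε · sin λ_s = sin 23.44° × sin 178.8° = 0.00833, so δ = +0.477°.
cos H₀ = −tan(+8.7°) tan(+0.477°) = -0.0013, H₀ = 1.5721 rad.
Bracket: H₀ sin φ sin δ + cos φ cos δ sin H₀ = 1.5721×0.15126×0.00833 + 0.98849×0.99997×1.00000 = 0.001981 + 0.988460 = 0.990441.
Q̄ = (S₀/π) × [bracket] = (1361/π) × 0.990441 = 429.08 W/m².
Ratio Q̄_A / Q̄_B = 439.03 / 429.08 = 1.023.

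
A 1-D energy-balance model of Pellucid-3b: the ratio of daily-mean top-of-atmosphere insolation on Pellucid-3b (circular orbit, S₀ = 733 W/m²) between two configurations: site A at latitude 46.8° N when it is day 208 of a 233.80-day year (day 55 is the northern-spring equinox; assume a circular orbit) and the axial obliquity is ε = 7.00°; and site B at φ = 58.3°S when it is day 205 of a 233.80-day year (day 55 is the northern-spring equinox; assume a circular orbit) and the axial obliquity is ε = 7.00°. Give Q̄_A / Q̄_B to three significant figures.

Q̄_A / Q̄_B ≈ 0.869

— Configuration A (φ=+46.8°):
Solar longitude: λ_s = 360° × (208 − 55)/233.80 = 235.586°.
sin δ = sin 7.00° × sin 235.586° = -0.10054, so δ = -5.770°.
cos H₀ = −tan(+46.8°) tan(-5.770°) = 0.1076, H₀ = 1.4630 rad.
Bracket: H₀ sin φ sin δ + cos φ cos δ sin H₀ = 1.4630×0.72897×-0.10054 + 0.68455×0.99493×0.99419 = -0.107224 + 0.677122 = 0.569898.
Q̄ = (S₀/π) × [bracket] = (733/π) × 0.569898 = 132.97 W/m².
— Configuration B (φ=-58.3°):
Solar longitude: λ_s = 360° × (205 − 55)/233.80 = 230.967°.
sin δ = sin 7.00° × sin 230.967° = -0.09467, so δ = -5.432°.
cos H₀ = −tan(-58.3°) tan(-5.432°) = -0.1540, H₀ = 1.7254 rad.
Bracket: H₀ sin φ sin δ + cos φ cos δ sin H₀ = 1.7254×-0.85081×-0.09467 + 0.52547×0.99551×0.98808 = 0.138974 + 0.516875 = 0.655849.
Q̄ = (S₀/π) × [bracket] = (733/π) × 0.655849 = 153.02 W/m².
Ratio Q̄_A / Q̄_B = 132.97 / 153.02 = 0.8690.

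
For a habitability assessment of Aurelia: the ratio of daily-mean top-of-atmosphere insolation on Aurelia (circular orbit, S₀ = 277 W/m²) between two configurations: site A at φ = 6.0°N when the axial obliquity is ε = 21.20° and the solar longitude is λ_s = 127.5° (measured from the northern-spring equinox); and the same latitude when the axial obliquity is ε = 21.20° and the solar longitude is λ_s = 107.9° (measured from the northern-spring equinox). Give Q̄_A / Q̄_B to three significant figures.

Q̄_A / Q̄_B ≈ 1.01

— Configuration A (φ=+6.0°):
Solar declination: sin δ = sin ε · sin λ_s = sin 21.20° × sin 127.5° = 0.28690, so δ = +16.672°.
cos H₀ = −tan(+6.0°) tan(+16.672°) = -0.0315, H₀ = 1.6023 rad.
Bracket: H₀ sin φ sin δ + cos φ cos δ sin H₀ = 1.6023×0.10453×0.28690 + 0.99452×0.95796×0.99950 = 0.048052 + 0.952234 = 1.000286.
Q̄ = (S₀/π) × [bracket] = (277/π) × 1.000286 = 88.197 W/m².
— Configuration B (φ=+6.0°):
Solar declination: sin δ = sin ε · sin λ_s = sin 21.20° × sin 107.9° = 0.34412, so δ = +20.128°.
cos H₀ = −tan(+6.0°) tan(+20.128°) = -0.0385, H₀ = 1.6093 rad.
Bracket: H₀ sin φ sin δ + cos φ cos δ sin H₀ = 1.6093×0.10453×0.34412 + 0.99452×0.93893×0.99926 = 0.057888 + 0.933094 = 0.990982.
Q̄ = (S₀/π) × [bracket] = (277/π) × 0.990982 = 87.377 W/m².
Ratio Q̄_A / Q̄_B = 88.197 / 87.377 = 1.009.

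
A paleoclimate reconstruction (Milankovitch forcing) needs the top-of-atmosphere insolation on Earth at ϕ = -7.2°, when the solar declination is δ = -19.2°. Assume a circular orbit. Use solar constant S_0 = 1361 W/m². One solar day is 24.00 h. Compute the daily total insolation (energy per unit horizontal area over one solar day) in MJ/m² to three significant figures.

cos h₀ = −tan(-7.2°) tan(-19.200°) = -0.0440, h₀ = 1.6148 rad.
Bracket: h₀ sin ϕ sin δ + cos ϕ cos δ sin h₀ = 1.6148×-0.12533×-0.32887 + 0.99211×0.94438×0.99903 = 0.066558 + 0.936020 = 1.002578.
Q̄ = (S_0/π) × [bracket] = (1361/π) × 1.002578 = 434.34 W/m².
Daily total = Q̄ × 24.00 h × 3600 s/h = 434.34 × 24.00 × 3600 / 10⁶ = 37.53 MJ/m².

37.5 MJ/m²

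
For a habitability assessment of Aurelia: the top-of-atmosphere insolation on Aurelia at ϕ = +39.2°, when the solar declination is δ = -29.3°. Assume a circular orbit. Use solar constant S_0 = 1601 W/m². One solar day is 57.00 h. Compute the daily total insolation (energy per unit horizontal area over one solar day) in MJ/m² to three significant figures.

27.4 MJ/m²

cos h₀ = −tan(+39.2°) tan(-29.300°) = 0.4577, h₀ = 1.0954 rad.
Bracket: h₀ sin ϕ sin δ + cos ϕ cos δ sin h₀ = 1.0954×0.63203×-0.48938 + 0.77494×0.87207×0.88912 = -0.338810 + 0.600869 = 0.262059.
Q̄ = (S_0/π) × [bracket] = (1601/π) × 0.262059 = 133.55 W/m².
Daily total = Q̄ × 57.00 h × 3600 s/h = 133.55 × 57.00 × 3600 / 10⁶ = 27.40 MJ/m².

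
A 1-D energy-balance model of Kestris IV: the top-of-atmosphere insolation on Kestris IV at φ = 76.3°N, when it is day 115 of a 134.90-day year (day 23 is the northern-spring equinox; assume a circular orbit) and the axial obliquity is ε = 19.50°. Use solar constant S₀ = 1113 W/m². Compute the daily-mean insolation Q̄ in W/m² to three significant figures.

Solar longitude: λ_s = 360° × (115 − 23)/134.90 = 245.515°.
sin δ = sin 19.50° × sin 245.515° = -0.30379, so δ = -17.685°.
cos H₀ = −tan(+76.3°) tan(-17.685°) = 1.3080 ≥ 1 ⇒ polar night, H₀ = 0 and Q̄ = 0.

Q̄ ≈ 0.00 W/m²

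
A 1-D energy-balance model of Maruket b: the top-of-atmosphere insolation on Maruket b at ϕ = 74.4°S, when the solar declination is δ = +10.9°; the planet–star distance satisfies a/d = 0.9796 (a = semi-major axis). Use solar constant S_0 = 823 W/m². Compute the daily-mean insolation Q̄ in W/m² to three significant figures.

cos h₀ = −tan(-74.4°) tan(+10.900°) = 0.6897, h₀ = 0.8097 rad.
Bracket: h₀ sin ϕ sin δ + cos ϕ cos δ sin h₀ = 0.8097×-0.96316×0.18910 + 0.26892×0.98196×0.72409 = -0.147474 + 0.191209 = 0.043735.
Inverse-square distance factor (a/d)² = 0.9796² = 0.959616.
Q̄ = (S_0/π) × 0.959616 × [bracket] = (823/π) × 0.959616 × 0.043735 = 10.99 W/m².

Q̄ ≈ 11.0 W/m²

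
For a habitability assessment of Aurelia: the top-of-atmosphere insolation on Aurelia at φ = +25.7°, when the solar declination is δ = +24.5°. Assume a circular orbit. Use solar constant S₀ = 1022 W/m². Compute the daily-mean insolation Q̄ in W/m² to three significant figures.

Q̄ ≈ 365 W/m²

cos H₀ = −tan(+25.7°) tan(+24.500°) = -0.2193, H₀ = 1.7919 rad.
Bracket: H₀ sin φ sin δ + cos φ cos δ sin H₀ = 1.7919×0.43366×0.41469 + 0.90108×0.90996×0.97565 = 0.322245 + 0.799981 = 1.122226.
Q̄ = (S₀/π) × [bracket] = (1022/π) × 1.122226 = 365.1 W/m².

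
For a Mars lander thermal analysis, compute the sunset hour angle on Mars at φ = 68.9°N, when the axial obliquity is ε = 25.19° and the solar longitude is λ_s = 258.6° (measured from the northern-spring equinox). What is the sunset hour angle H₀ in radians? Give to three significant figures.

Solar declination: sin δ = sin ε · sin λ_s = sin 25.19° × sin 258.6° = -0.41722, so δ = -24.659°.
cos H₀ = −tan φ · tan δ = 1.1898 ≥ 1, so the Sun never rises (polar night) and H₀ = 0.

H₀ = 0.00 rad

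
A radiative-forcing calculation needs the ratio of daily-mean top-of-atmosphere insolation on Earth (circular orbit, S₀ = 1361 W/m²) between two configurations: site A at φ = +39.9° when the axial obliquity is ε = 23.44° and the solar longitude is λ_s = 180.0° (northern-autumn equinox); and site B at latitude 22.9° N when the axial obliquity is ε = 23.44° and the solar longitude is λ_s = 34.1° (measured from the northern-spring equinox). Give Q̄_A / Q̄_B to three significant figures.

Q̄_A / Q̄_B ≈ 0.739

— Configuration A (φ=+39.9°):
Solar declination: sin δ = sin ε · sin λ_s = sin 23.44° × sin 180.0° = 0.00000, so δ = +0.000°.
cos H₀ = −tan(+39.9°) tan(+0.000°) = -0.0000, H₀ = 1.5708 rad.
Bracket: H₀ sin φ sin δ + cos φ cos δ sin H₀ = 1.5708×0.64145×0.00000 + 0.76717×1.00000×1.00000 = 0.000000 + 0.767170 = 0.767170.
Q̄ = (S₀/π) × [bracket] = (1361/π) × 0.767170 = 332.35 W/m².
— Configuration B (φ=+22.9°):
Solar declination: sin δ = sin ε · sin λ_s = sin 23.44° × sin 34.1° = 0.22302, so δ = +12.886°.
cos H₀ = −tan(+22.9°) tan(+12.886°) = -0.0966, H₀ = 1.6676 rad.
Bracket: H₀ sin φ sin δ + cos φ cos δ sin H₀ = 1.6676×0.38912×0.22302 + 0.92119×0.97481×0.99532 = 0.144717 + 0.893783 = 1.038500.
Q̄ = (S₀/π) × [bracket] = (1361/π) × 1.038500 = 449.90 W/m².
Ratio Q̄_A / Q̄_B = 332.35 / 449.90 = 0.7387.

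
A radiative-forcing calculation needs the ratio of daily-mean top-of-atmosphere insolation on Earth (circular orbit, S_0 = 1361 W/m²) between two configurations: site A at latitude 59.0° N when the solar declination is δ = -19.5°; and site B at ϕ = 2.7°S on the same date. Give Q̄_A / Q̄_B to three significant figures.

— Configuration A (ϕ=+59.0°):
cos h₀ = −tan(+59.0°) tan(-19.500°) = 0.5894, h₀ = 0.9405 rad.
Bracket: h₀ sin ϕ sin δ + cos ϕ cos δ sin h₀ = 0.9405×0.85717×-0.33381 + 0.51504×0.94264×0.80788 = -0.269107 + 0.392224 = 0.123117.
Q̄ = (S_0/π) × [bracket] = (1361/π) × 0.123117 = 53.337 W/m².
— Configuration B (ϕ=-2.7°):
cos h₀ = −tan(-2.7°) tan(-19.500°) = -0.0167, h₀ = 1.5875 rad.
Bracket: h₀ sin ϕ sin δ + cos ϕ cos δ sin h₀ = 1.5875×-0.04711×-0.33381 + 0.99889×0.94264×0.99986 = 0.024965 + 0.941462 = 0.966427.
Q̄ = (S_0/π) × [bracket] = (1361/π) × 0.966427 = 418.68 W/m².
Ratio Q̄_A / Q̄_B = 53.337 / 418.68 = 0.1274.

Q̄_A / Q̄_B ≈ 0.127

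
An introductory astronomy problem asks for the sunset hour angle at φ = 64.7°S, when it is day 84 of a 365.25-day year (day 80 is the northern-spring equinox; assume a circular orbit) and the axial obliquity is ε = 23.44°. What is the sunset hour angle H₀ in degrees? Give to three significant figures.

Solar longitude: λ_s = 360° × (84 − 80)/365.25 = 3.943°.
sin δ = sin 23.44° × sin 3.943° = 0.02735, so δ = +1.567°.
cos H₀ = −tan φ · tan δ = −tan(-64.7°) × tan(+1.567°) = 0.0579, so H₀ = 1.5129 rad = 86.68°.

H₀ = 86.7°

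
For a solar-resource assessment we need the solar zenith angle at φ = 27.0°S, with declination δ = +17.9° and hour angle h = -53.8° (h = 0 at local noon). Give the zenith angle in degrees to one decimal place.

cos θ_z = sin φ sin δ + cos φ cos δ cos h = -0.139537 + 0.500761 = 0.361224.
θ_z = arccos(0.361224) = 68.8°.

θ_z = 68.8°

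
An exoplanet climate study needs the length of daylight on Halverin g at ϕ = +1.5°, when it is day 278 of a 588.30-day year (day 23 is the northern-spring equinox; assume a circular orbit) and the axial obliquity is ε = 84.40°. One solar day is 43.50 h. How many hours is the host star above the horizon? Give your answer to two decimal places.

21.91 h

Solar longitude: L_s = 360° × (278 − 23)/588.30 = 156.043°.
sin δ = sin 84.40° × sin 156.043° = 0.40412, so δ = +23.836°.
cos h₀ = −tan ϕ · tan δ = −tan(+1.5°) × tan(+23.836°) = -0.0116, so h₀ = 1.5824 rad = 90.66°.
Daylight = 2h₀/(2π) × 43.50 h = (1.5824/π) × 43.50 = 21.91 h.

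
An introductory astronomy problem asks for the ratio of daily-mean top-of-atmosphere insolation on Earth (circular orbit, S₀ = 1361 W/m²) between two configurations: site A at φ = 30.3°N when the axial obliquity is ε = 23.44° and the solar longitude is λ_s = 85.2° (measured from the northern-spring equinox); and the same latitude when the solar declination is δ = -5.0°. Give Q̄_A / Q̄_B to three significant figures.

Q̄_A / Q̄_B ≈ 1.43

— Configuration A (φ=+30.3°):
Solar declination: sin δ = sin ε · sin λ_s = sin 23.44° × sin 85.2° = 0.39639, so δ = +23.353°.
cos H₀ = −tan(+30.3°) tan(+23.353°) = -0.2523, H₀ = 1.8259 rad.
Bracket: H₀ sin φ sin δ + cos φ cos δ sin H₀ = 1.8259×0.50453×0.39639 + 0.86340×0.91808×0.96765 = 0.365163 + 0.767027 = 1.132190.
Q̄ = (S₀/π) × [bracket] = (1361/π) × 1.132190 = 490.49 W/m².
— Configuration B (φ=+30.3°):
cos H₀ = −tan(+30.3°) tan(-5.000°) = 0.0511, H₀ = 1.5196 rad.
Bracket: H₀ sin φ sin δ + cos φ cos δ sin H₀ = 1.5196×0.50453×-0.08716 + 0.86340×0.99619×0.99869 = -0.066824 + 0.858984 = 0.792160.
Q̄ = (S₀/π) × [bracket] = (1361/π) × 0.792160 = 343.18 W/m².
Ratio Q̄_A / Q̄_B = 490.49 / 343.18 = 1.429.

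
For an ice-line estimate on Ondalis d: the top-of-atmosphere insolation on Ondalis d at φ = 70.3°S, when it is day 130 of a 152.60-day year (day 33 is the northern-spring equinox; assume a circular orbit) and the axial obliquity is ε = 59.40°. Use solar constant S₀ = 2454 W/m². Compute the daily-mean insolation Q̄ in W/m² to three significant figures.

Solar longitude: λ_s = 360° × (130 − 33)/152.60 = 228.834°.
sin δ = sin 59.40° × sin 228.834° = -0.64797, so δ = -40.388°.
cos H₀ = −tan(-70.3°) tan(-40.388°) = -2.3760 ≤ −1 ⇒ polar day, H₀ = π.
Bracket: H₀ sin φ sin δ + cos φ cos δ sin H₀ = 3.1416×-0.94147×-0.64797 + 0.33710×0.76167×0.00000 = 1.916515 + 0.000000 = 1.916515.
Q̄ = (S₀/π) × [bracket] = (2454/π) × 1.916515 = 1497 W/m².

Q̄ ≈ 1.50e+03 W/m²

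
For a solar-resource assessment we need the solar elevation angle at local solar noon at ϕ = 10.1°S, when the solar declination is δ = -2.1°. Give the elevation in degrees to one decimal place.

82.0°

At local noon the hour angle is zero, so the zenith angle equals |ϕ − δ| = |-10.1° − (-2.100°)| = 8.000°.
Elevation = 90° − 8.000° = 82.0°.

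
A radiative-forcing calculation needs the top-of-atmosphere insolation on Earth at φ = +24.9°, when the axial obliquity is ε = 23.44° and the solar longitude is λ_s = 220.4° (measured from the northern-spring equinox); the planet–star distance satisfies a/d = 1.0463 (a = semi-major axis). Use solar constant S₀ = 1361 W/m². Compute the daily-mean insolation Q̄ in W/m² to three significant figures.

Solar declination: sin δ = sin ε · sin λ_s = sin 23.44° × sin 220.4° = -0.25781, so δ = -14.940°.
cos H₀ = −tan(+24.9°) tan(-14.940°) = 0.1239, H₀ = 1.4466 rad.
Bracket: H₀ sin φ sin δ + cos φ cos δ sin H₀ = 1.4466×0.42104×-0.25781 + 0.90704×0.96619×0.99230 = -0.157026 + 0.869625 = 0.712599.
Inverse-square distance factor (a/d)² = 1.0463² = 1.094744.
Q̄ = (S₀/π) × 1.094744 × [bracket] = (1361/π) × 1.094744 × 0.712599 = 338.0 W/m².

Q̄ ≈ 338 W/m²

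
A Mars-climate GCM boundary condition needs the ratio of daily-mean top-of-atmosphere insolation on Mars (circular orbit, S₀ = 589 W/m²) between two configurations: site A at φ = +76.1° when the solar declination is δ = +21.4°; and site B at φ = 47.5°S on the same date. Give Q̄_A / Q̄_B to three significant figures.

Q̄_A / Q̄_B ≈ 4.20

— Configuration A (φ=+76.1°):
cos H₀ = −tan(+76.1°) tan(+21.400°) = -1.5836 ≤ −1 ⇒ polar day, H₀ = π.
Bracket: H₀ sin φ sin δ + cos φ cos δ sin H₀ = 3.1416×0.97072×0.36488 + 0.24023×0.93106×0.00000 = 1.112743 + 0.000000 = 1.112743.
Q̄ = (S₀/π) × [bracket] = (589/π) × 1.112743 = 208.62 W/m².
— Configuration B (φ=-47.5°):
cos H₀ = −tan(-47.5°) tan(+21.400°) = 0.4277, H₀ = 1.1289 rad.
Bracket: H₀ sin φ sin δ + cos φ cos δ sin H₀ = 1.1289×-0.73728×0.36488 + 0.67559×0.93106×0.90393 = -0.303695 + 0.568585 = 0.264890.
Q̄ = (S₀/π) × [bracket] = (589/π) × 0.264890 = 49.663 W/m².
Ratio Q̄_A / Q̄_B = 208.62 / 49.663 = 4.201.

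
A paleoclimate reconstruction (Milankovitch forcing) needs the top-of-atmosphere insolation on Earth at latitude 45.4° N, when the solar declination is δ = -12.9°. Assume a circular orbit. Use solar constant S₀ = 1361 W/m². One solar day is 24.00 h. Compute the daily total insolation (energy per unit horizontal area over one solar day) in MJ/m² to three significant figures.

cos H₀ = −tan(+45.4°) tan(-12.900°) = 0.2323, H₀ = 1.3364 rad.
Bracket: H₀ sin φ sin δ + cos φ cos δ sin H₀ = 1.3364×0.71203×-0.22325 + 0.70215×0.97476×0.97266 = -0.212435 + 0.665715 = 0.453280.
Q̄ = (S₀/π) × [bracket] = (1361/π) × 0.453280 = 196.37 W/m².
Daily total = Q̄ × 24.00 h × 3600 s/h = 196.37 × 24.00 × 3600 / 10⁶ = 16.97 MJ/m².

17.0 MJ/m²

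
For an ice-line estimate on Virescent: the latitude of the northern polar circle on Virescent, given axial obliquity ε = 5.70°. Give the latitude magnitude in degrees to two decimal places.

84.30°

The polar circle is the lowest latitude that experiences at least one full rotation of continuous daylight at the northern-summer solstice; it lies at |φ| = 90° − ε = 90° − 5.70° = 84.30°.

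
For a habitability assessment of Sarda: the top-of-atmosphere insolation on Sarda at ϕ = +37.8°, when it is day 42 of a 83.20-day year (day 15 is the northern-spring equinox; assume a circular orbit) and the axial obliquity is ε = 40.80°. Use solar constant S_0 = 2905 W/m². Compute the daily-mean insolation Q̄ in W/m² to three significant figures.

Solar longitude: L_s = 360° × (42 − 15)/83.20 = 116.827°.
sin δ = sin 40.80° × sin 116.827° = 0.58310, so δ = +35.669°.
cos h₀ = −tan(+37.8°) tan(+35.669°) = -0.5567, h₀ = 2.1612 rad.
Bracket: h₀ sin ϕ sin δ + cos ϕ cos δ sin h₀ = 2.1612×0.61291×0.58310 + 0.79016×0.81240×0.83069 = 0.772387 + 0.533241 = 1.305628.
Q̄ = (S_0/π) × [bracket] = (2905/π) × 1.305628 = 1207 W/m².

Q̄ ≈ 1.21e+03 W/m²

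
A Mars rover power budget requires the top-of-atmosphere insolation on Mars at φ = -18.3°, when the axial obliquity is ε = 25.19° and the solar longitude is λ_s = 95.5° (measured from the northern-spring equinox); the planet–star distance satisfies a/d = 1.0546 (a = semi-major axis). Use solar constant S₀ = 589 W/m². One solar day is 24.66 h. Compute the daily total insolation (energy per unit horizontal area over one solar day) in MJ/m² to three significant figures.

Solar declination: sin δ = sin ε · sin λ_s = sin 25.19° × sin 95.5° = 0.42366, so δ = +25.066°.
cos H₀ = −tan(-18.3°) tan(+25.066°) = 0.1547, H₀ = 1.4155 rad.
Bracket: H₀ sin φ sin δ + cos φ cos δ sin H₀ = 1.4155×-0.31399×0.42366 + 0.94943×0.90582×0.98796 = -0.188297 + 0.849658 = 0.661361.
Inverse-square distance factor (a/d)² = 1.0546² = 1.112181.
Q̄ = (S₀/π) × 1.112181 × [bracket] = (589/π) × 1.112181 × 0.661361 = 137.90 W/m².
Daily total = Q̄ × 24.66 h × 3600 s/h = 137.90 × 24.66 × 3600 / 10⁶ = 12.24 MJ/m².

12.2 MJ/m²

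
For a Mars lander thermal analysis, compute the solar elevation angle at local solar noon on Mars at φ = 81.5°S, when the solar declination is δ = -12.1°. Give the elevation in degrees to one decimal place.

20.6°

At local noon the hour angle is zero, so the zenith angle equals |φ − δ| = |-81.5° − (-12.100°)| = 69.400°.
Elevation = 90° − 69.400° = 20.6°.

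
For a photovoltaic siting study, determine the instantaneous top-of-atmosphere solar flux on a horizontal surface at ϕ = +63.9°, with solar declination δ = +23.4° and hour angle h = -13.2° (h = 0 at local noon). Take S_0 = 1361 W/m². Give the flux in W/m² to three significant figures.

cos θ_z = sin ϕ sin δ + cos ϕ cos δ cos h = 0.356650 + 0.393089 = 0.749739.
Flux = S_0 · cos θ_z = 1361 × 0.749739 = 1020 W/m².

1.02e+03 W/m²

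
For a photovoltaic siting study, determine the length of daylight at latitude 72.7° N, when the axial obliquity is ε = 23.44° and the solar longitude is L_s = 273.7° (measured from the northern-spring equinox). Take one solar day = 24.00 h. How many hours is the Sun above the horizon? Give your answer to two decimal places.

0.00 h

Solar declination: sin δ = sin ε · sin L_s = sin 23.44° × sin 273.7° = -0.39696, so δ = -23.388°.
cos h₀ = −tan ϕ · tan δ = 1.3886 ≥ 1, so the Sun never rises (polar night) and h₀ = 0.
Daylight = 2h₀/(2π) × 24.00 h = (0.0000/π) × 24.00 = 0.00 h.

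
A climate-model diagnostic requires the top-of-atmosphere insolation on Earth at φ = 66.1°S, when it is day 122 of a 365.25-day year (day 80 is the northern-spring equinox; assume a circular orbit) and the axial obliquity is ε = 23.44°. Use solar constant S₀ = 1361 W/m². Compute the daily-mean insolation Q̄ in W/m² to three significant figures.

Q̄ ≈ 38.9 W/m²

Solar longitude: λ_s = 360° × (122 − 80)/365.25 = 41.396°.
sin δ = sin 23.44° × sin 41.396° = 0.26304, so δ = +15.251°.
cos H₀ = −tan(-66.1°) tan(+15.251°) = 0.6153, H₀ = 0.9081 rad.
Bracket: H₀ sin φ sin δ + cos φ cos δ sin H₀ = 0.9081×-0.91425×0.26304 + 0.40514×0.96478×0.78833 = -0.218384 + 0.308135 = 0.089751.
Q̄ = (S₀/π) × [bracket] = (1361/π) × 0.089751 = 38.88 W/m².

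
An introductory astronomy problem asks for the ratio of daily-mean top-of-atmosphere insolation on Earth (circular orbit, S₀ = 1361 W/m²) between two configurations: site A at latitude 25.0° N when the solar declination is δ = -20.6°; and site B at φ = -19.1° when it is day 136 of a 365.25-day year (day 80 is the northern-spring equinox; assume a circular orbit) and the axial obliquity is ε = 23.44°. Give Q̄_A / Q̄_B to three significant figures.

Q̄_A / Q̄_B ≈ 0.858

— Configuration A (φ=+25.0°):
cos H₀ = −tan(+25.0°) tan(-20.600°) = 0.1753, H₀ = 1.3946 rad.
Bracket: H₀ sin φ sin δ + cos φ cos δ sin H₀ = 1.3946×0.42262×-0.35184 + 0.90631×0.93606×0.98452 = -0.207370 + 0.835228 = 0.627858.
Q̄ = (S₀/π) × [bracket] = (1361/π) × 0.627858 = 272.00 W/m².
— Configuration B (φ=-19.1°):
Solar longitude: λ_s = 360° × (136 − 80)/365.25 = 55.195°.
sin δ = sin 23.44° × sin 55.195° = 0.32662, so δ = +19.064°.
cos H₀ = −tan(-19.1°) tan(+19.064°) = 0.1197, H₀ = 1.4508 rad.
Bracket: H₀ sin φ sin δ + cos φ cos δ sin H₀ = 1.4508×-0.32722×0.32662 + 0.94495×0.94515×0.99281 = -0.155057 + 0.886698 = 0.731641.
Q̄ = (S₀/π) × [bracket] = (1361/π) × 0.731641 = 316.96 W/m².
Ratio Q̄_A / Q̄_B = 272.00 / 316.96 = 0.8582.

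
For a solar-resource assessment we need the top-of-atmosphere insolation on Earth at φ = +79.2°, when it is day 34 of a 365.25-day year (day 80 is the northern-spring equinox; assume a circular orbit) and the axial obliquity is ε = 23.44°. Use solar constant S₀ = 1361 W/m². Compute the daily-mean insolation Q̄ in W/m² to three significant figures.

Solar longitude: λ_s = 360° × (34 − 80)/365.25 = -45.339°, i.e. -45.339° + 360° = 314.661°.
sin δ = sin 23.44° × sin 314.661° = -0.28294, so δ = -16.436°.
cos H₀ = −tan(+79.2°) tan(-16.436°) = 1.5464 ≥ 1 ⇒ polar night, H₀ = 0 and Q̄ = 0.

Q̄ ≈ 0.00 W/m²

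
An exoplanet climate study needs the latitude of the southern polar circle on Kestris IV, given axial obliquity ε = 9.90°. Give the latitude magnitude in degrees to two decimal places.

The polar circle is the lowest latitude that experiences at least one full rotation of continuous darkness at the northern-summer solstice; it lies at |φ| = 90° − ε = 90° − 9.90° = 80.10°.

80.10°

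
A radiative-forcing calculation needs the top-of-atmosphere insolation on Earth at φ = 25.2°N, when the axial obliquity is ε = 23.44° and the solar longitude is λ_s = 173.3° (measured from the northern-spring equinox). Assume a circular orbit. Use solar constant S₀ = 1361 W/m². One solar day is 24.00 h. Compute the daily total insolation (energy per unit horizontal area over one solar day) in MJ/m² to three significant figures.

35.0 MJ/m²

Solar declination: sin δ = sin ε · sin λ_s = sin 23.44° × sin 173.3° = 0.04641, so δ = +2.660°.
cos H₀ = −tan(+25.2°) tan(+2.660°) = -0.0219, H₀ = 1.5927 rad.
Bracket: H₀ sin φ sin δ + cos φ cos δ sin H₀ = 1.5927×0.42578×0.04641 + 0.90483×0.99892×0.99976 = 0.031472 + 0.903636 = 0.935108.
Q̄ = (S₀/π) × [bracket] = (1361/π) × 0.935108 = 405.11 W/m².
Daily total = Q̄ × 24.00 h × 3600 s/h = 405.11 × 24.00 × 3600 / 10⁶ = 35.00 MJ/m².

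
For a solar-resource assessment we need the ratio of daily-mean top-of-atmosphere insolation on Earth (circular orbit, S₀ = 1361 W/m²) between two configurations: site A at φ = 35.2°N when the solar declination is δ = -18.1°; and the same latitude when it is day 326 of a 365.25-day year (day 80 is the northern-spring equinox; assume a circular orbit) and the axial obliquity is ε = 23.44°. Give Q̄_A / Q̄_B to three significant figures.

— Configuration A (φ=+35.2°):
cos H₀ = −tan(+35.2°) tan(-18.100°) = 0.2306, H₀ = 1.3381 rad.
Bracket: H₀ sin φ sin δ + cos φ cos δ sin H₀ = 1.3381×0.57643×-0.31068 + 0.81714×0.95052×0.97306 = -0.239634 + 0.755783 = 0.516149.
Q̄ = (S₀/π) × [bracket] = (1361/π) × 0.516149 = 223.61 W/m².
— Configuration B (φ=+35.2°):
Solar longitude: λ_s = 360° × (326 − 80)/365.25 = 242.464°.
sin δ = sin 23.44° × sin 242.464° = -0.35273, so δ = -20.654°.
cos H₀ = −tan(+35.2°) tan(-20.654°) = 0.2659, H₀ = 1.3016 rad.
Bracket: H₀ sin φ sin δ + cos φ cos δ sin H₀ = 1.3016×0.57643×-0.35273 + 0.81714×0.93573×0.96400 = -0.264647 + 0.737096 = 0.472449.
Q̄ = (S₀/π) × [bracket] = (1361/π) × 0.472449 = 204.67 W/m².
Ratio Q̄_A / Q̄_B = 223.61 / 204.67 = 1.093.

Q̄_A / Q̄_B ≈ 1.09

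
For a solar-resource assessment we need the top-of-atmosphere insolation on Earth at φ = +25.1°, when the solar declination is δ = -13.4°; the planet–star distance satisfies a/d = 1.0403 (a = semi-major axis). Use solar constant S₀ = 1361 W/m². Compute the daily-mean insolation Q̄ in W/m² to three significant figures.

Q̄ ≈ 343 W/m²

cos H₀ = −tan(+25.1°) tan(-13.400°) = 0.1116, H₀ = 1.4590 rad.
Bracket: H₀ sin φ sin δ + cos φ cos δ sin H₀ = 1.4590×0.42420×-0.23175 + 0.90557×0.97278×0.99375 = -0.143432 + 0.875415 = 0.731983.
Inverse-square distance factor (a/d)² = 1.0403² = 1.082224.
Q̄ = (S₀/π) × 1.082224 × [bracket] = (1361/π) × 1.082224 × 0.731983 = 343.2 W/m².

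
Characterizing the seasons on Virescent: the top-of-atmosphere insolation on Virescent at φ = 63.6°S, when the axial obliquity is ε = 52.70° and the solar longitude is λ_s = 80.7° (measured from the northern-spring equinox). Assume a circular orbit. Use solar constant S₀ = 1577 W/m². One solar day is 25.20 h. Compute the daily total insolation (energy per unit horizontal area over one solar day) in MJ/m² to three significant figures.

Solar declination: sin δ = sin ε · sin λ_s = sin 52.70° × sin 80.7° = 0.78502, so δ = +51.722°.
cos H₀ = −tan(-63.6°) tan(+51.722°) = 2.5528 ≥ 1 ⇒ polar night, H₀ = 0 and Q̄ = 0.
Daily total = Q̄ × 25.20 h × 3600 s/h = 0.00 MJ/m².

0.00 MJ/m²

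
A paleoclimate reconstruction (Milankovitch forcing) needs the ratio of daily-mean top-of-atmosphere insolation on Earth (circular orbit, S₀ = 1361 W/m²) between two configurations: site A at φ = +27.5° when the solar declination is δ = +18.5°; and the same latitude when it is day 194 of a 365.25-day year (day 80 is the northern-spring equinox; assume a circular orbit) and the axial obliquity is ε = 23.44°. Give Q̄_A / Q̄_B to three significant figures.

— Configuration A (φ=+27.5°):
cos H₀ = −tan(+27.5°) tan(+18.500°) = -0.1742, H₀ = 1.7459 rad.
Bracket: H₀ sin φ sin δ + cos φ cos δ sin H₀ = 1.7459×0.46175×0.31730 + 0.88701×0.94832×0.98471 = 0.255798 + 0.828308 = 1.084106.
Q̄ = (S₀/π) × [bracket] = (1361/π) × 1.084106 = 469.66 W/m².
— Configuration B (φ=+27.5°):
Solar longitude: λ_s = 360° × (194 − 80)/365.25 = 112.361°.
sin δ = sin 23.44° × sin 112.361° = 0.36788, so δ = +21.585°.
cos H₀ = −tan(+27.5°) tan(+21.585°) = -0.2059, H₀ = 1.7782 rad.
Bracket: H₀ sin φ sin δ + cos φ cos δ sin H₀ = 1.7782×0.46175×0.36788 + 0.88701×0.92987×0.97856 = 0.302060 + 0.807120 = 1.109180.
Q̄ = (S₀/π) × [bracket] = (1361/π) × 1.109180 = 480.52 W/m².
Ratio Q̄_A / Q̄_B = 469.66 / 480.52 = 0.9774.

Q̄_A / Q̄_B ≈ 0.977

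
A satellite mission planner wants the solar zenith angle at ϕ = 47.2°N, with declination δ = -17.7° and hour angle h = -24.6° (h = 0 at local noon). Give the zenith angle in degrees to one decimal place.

cos θ_z = sin ϕ sin δ + cos ϕ cos δ cos h = -0.223078 + 0.588528 = 0.365450.
θ_z = arccos(0.365450) = 68.6°.

θ_z = 68.6°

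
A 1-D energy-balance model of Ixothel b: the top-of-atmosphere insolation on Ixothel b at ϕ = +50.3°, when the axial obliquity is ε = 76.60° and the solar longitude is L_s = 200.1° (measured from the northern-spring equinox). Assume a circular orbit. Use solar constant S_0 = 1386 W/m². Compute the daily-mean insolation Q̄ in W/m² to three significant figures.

Solar declination: sin δ = sin ε · sin L_s = sin 76.60° × sin 200.1° = -0.33430, so δ = -19.530°.
cos h₀ = −tan(+50.3°) tan(-19.530°) = 0.4273, h₀ = 1.1293 rad.
Bracket: h₀ sin ϕ sin δ + cos ϕ cos δ sin h₀ = 1.1293×0.76940×-0.33430 + 0.63877×0.94247×0.90413 = -0.290468 + 0.544306 = 0.253838.
Q̄ = (S_0/π) × [bracket] = (1386/π) × 0.253838 = 112.0 W/m².

Q̄ ≈ 112 W/m²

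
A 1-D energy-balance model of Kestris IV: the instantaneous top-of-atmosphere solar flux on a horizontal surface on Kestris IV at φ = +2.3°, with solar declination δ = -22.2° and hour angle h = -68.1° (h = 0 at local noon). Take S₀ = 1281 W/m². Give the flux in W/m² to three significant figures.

cos θ_z = sin φ sin δ + cos φ cos δ cos h = -0.015163 + 0.345060 = 0.329897.
Flux = S₀ · cos θ_z = 1281 × 0.329897 = 422.6 W/m².

423 W/m²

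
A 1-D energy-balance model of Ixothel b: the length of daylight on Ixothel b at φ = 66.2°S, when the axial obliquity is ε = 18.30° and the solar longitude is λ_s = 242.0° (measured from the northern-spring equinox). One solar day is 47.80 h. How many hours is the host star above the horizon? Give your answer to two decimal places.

Solar declination: sin δ = sin ε · sin λ_s = sin 18.30° × sin 242.0° = -0.27724, so δ = -16.095°.
cos H₀ = −tan φ · tan δ = −tan(-66.2°) × tan(-16.095°) = -0.6542, so H₀ = 2.2840 rad = 130.86°.
Daylight = 2H₀/(2π) × 47.80 h = (2.2840/π) × 47.80 = 34.75 h.

34.75 h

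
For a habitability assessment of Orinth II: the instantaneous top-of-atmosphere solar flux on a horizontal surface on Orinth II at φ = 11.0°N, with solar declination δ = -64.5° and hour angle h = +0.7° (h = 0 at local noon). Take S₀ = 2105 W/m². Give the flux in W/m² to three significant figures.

527 W/m²

cos θ_z = sin φ sin δ + cos φ cos δ cos h = -0.172221 + 0.422570 = 0.250349.
Flux = S₀ · cos θ_z = 2105 × 0.250349 = 527.0 W/m².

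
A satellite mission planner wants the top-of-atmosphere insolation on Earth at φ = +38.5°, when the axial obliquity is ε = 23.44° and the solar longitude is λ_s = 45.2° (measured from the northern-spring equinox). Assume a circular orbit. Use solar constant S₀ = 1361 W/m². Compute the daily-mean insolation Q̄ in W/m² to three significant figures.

Q̄ ≈ 454 W/m²

Solar declination: sin δ = sin ε · sin λ_s = sin 23.44° × sin 45.2° = 0.28226, so δ = +16.395°.
cos H₀ = −tan(+38.5°) tan(+16.395°) = -0.2340, H₀ = 1.8070 rad.
Bracket: H₀ sin φ sin δ + cos φ cos δ sin H₀ = 1.8070×0.62251×0.28226 + 0.78261×0.95934×0.97223 = 0.317507 + 0.729940 = 1.047447.
Q̄ = (S₀/π) × [bracket] = (1361/π) × 1.047447 = 453.8 W/m².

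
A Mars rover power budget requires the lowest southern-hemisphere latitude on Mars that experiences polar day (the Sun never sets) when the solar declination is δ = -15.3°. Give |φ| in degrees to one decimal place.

|φ| = 74.7°

Polar day requires cos H₀ = −tan φ tan δ ≤ −1, i.e. tan φ tan δ ≥ 1.
The boundary is |tan φ| · |tan δ| = 1, so |φ| = 90° − |δ| = 90° − 15.3° = 74.7° in the southern hemisphere.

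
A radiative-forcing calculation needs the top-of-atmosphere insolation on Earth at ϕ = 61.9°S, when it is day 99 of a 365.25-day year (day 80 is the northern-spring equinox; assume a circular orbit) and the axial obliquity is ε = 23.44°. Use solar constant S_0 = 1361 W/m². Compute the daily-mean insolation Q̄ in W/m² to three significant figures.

Q̄ ≈ 132 W/m²

Solar longitude: L_s = 360° × (99 − 80)/365.25 = 18.727°.
sin δ = sin 23.44° × sin 18.727° = 0.12771, so δ = +7.337°.
cos h₀ = −tan(-61.9°) tan(+7.337°) = 0.2412, h₀ = 1.3272 rad.
Bracket: h₀ sin ϕ sin δ + cos ϕ cos δ sin h₀ = 1.3272×-0.88213×0.12771 + 0.47101×0.99181×0.97049 = -0.149518 + 0.453367 = 0.303849.
Q̄ = (S_0/π) × [bracket] = (1361/π) × 0.303849 = 131.6 W/m².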